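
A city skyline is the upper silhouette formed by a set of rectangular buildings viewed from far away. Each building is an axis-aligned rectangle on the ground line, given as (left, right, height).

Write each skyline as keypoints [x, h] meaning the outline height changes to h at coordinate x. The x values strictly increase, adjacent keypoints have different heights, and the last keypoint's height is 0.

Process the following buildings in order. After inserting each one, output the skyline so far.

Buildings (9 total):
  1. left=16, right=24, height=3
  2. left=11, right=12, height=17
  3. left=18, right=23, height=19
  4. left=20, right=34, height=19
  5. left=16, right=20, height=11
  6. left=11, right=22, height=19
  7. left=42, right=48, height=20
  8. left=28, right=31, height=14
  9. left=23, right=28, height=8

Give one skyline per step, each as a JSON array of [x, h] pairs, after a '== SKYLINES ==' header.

== SKYLINES ==
[[16,3],[24,0]]
[[11,17],[12,0],[16,3],[24,0]]
[[11,17],[12,0],[16,3],[18,19],[23,3],[24,0]]
[[11,17],[12,0],[16,3],[18,19],[34,0]]
[[11,17],[12,0],[16,11],[18,19],[34,0]]
[[11,19],[34,0]]
[[11,19],[34,0],[42,20],[48,0]]
[[11,19],[34,0],[42,20],[48,0]]
[[11,19],[34,0],[42,20],[48,0]]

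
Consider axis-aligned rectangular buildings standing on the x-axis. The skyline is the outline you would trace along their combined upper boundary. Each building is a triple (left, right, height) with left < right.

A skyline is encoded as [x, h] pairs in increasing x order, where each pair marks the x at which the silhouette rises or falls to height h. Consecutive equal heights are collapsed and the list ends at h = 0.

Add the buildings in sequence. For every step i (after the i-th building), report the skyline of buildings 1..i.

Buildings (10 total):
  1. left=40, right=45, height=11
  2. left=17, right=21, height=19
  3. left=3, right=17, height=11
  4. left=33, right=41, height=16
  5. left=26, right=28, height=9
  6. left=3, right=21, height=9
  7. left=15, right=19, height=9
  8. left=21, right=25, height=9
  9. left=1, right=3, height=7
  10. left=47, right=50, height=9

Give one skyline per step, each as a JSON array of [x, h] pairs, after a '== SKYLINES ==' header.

== SKYLINES ==
[[40,11],[45,0]]
[[17,19],[21,0],[40,11],[45,0]]
[[3,11],[17,19],[21,0],[40,11],[45,0]]
[[3,11],[17,19],[21,0],[33,16],[41,11],[45,0]]
[[3,11],[17,19],[21,0],[26,9],[28,0],[33,16],[41,11],[45,0]]
[[3,11],[17,19],[21,0],[26,9],[28,0],[33,16],[41,11],[45,0]]
[[3,11],[17,19],[21,0],[26,9],[28,0],[33,16],[41,11],[45,0]]
[[3,11],[17,19],[21,9],[25,0],[26,9],[28,0],[33,16],[41,11],[45,0]]
[[1,7],[3,11],[17,19],[21,9],[25,0],[26,9],[28,0],[33,16],[41,11],[45,0]]
[[1,7],[3,11],[17,19],[21,9],[25,0],[26,9],[28,0],[33,16],[41,11],[45,0],[47,9],[50,0]]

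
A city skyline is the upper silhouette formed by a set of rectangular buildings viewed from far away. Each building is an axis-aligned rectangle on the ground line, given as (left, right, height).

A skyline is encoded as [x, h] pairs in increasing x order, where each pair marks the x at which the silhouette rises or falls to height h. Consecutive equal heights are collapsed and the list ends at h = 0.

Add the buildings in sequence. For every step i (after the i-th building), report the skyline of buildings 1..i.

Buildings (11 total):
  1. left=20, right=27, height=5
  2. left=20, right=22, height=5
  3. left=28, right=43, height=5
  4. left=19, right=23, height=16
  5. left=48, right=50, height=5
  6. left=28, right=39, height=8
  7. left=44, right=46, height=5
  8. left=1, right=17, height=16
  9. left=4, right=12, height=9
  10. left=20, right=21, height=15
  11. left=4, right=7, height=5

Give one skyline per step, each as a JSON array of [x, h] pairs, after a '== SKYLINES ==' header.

== SKYLINES ==
[[20,5],[27,0]]
[[20,5],[27,0]]
[[20,5],[27,0],[28,5],[43,0]]
[[19,16],[23,5],[27,0],[28,5],[43,0]]
[[19,16],[23,5],[27,0],[28,5],[43,0],[48,5],[50,0]]
[[19,16],[23,5],[27,0],[28,8],[39,5],[43,0],[48,5],[50,0]]
[[19,16],[23,5],[27,0],[28,8],[39,5],[43,0],[44,5],[46,0],[48,5],[50,0]]
[[1,16],[17,0],[19,16],[23,5],[27,0],[28,8],[39,5],[43,0],[44,5],[46,0],[48,5],[50,0]]
[[1,16],[17,0],[19,16],[23,5],[27,0],[28,8],[39,5],[43,0],[44,5],[46,0],[48,5],[50,0]]
[[1,16],[17,0],[19,16],[23,5],[27,0],[28,8],[39,5],[43,0],[44,5],[46,0],[48,5],[50,0]]
[[1,16],[17,0],[19,16],[23,5],[27,0],[28,8],[39,5],[43,0],[44,5],[46,0],[48,5],[50,0]]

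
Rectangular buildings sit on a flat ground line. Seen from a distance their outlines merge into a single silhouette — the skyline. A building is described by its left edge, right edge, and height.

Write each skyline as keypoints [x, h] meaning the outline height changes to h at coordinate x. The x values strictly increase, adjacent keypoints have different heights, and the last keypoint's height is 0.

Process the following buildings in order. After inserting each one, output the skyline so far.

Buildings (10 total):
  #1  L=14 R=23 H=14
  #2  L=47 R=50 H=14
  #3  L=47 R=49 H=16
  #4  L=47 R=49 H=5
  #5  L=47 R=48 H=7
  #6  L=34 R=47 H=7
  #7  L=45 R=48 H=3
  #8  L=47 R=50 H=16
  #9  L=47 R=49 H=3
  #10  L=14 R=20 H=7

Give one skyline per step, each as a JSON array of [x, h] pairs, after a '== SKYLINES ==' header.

== SKYLINES ==
[[14,14],[23,0]]
[[14,14],[23,0],[47,14],[50,0]]
[[14,14],[23,0],[47,16],[49,14],[50,0]]
[[14,14],[23,0],[47,16],[49,14],[50,0]]
[[14,14],[23,0],[47,16],[49,14],[50,0]]
[[14,14],[23,0],[34,7],[47,16],[49,14],[50,0]]
[[14,14],[23,0],[34,7],[47,16],[49,14],[50,0]]
[[14,14],[23,0],[34,7],[47,16],[50,0]]
[[14,14],[23,0],[34,7],[47,16],[50,0]]
[[14,14],[23,0],[34,7],[47,16],[50,0]]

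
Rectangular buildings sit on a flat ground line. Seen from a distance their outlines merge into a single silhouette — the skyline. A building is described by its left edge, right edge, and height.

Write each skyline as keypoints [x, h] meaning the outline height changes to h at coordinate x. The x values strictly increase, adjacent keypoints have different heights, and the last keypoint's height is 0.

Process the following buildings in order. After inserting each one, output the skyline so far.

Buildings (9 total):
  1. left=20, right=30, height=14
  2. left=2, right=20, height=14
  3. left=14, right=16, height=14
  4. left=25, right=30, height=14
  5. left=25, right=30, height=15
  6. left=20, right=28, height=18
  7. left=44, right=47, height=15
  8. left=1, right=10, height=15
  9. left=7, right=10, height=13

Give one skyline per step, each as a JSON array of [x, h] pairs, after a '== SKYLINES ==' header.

== SKYLINES ==
[[20,14],[30,0]]
[[2,14],[30,0]]
[[2,14],[30,0]]
[[2,14],[30,0]]
[[2,14],[25,15],[30,0]]
[[2,14],[20,18],[28,15],[30,0]]
[[2,14],[20,18],[28,15],[30,0],[44,15],[47,0]]
[[1,15],[10,14],[20,18],[28,15],[30,0],[44,15],[47,0]]
[[1,15],[10,14],[20,18],[28,15],[30,0],[44,15],[47,0]]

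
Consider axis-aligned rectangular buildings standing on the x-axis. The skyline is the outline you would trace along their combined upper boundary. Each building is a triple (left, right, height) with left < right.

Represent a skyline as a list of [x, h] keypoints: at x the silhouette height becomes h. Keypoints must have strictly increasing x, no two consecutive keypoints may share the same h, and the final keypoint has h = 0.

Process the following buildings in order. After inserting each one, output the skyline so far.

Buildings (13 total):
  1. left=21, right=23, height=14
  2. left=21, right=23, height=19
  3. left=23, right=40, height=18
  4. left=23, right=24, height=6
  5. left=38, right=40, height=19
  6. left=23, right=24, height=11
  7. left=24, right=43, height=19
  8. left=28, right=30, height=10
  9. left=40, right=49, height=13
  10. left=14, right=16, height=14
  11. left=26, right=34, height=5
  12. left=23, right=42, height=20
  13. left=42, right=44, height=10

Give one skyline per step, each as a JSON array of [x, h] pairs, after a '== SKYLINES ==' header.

== SKYLINES ==
[[21,14],[23,0]]
[[21,19],[23,0]]
[[21,19],[23,18],[40,0]]
[[21,19],[23,18],[40,0]]
[[21,19],[23,18],[38,19],[40,0]]
[[21,19],[23,18],[38,19],[40,0]]
[[21,19],[23,18],[24,19],[43,0]]
[[21,19],[23,18],[24,19],[43,0]]
[[21,19],[23,18],[24,19],[43,13],[49,0]]
[[14,14],[16,0],[21,19],[23,18],[24,19],[43,13],[49,0]]
[[14,14],[16,0],[21,19],[23,18],[24,19],[43,13],[49,0]]
[[14,14],[16,0],[21,19],[23,20],[42,19],[43,13],[49,0]]
[[14,14],[16,0],[21,19],[23,20],[42,19],[43,13],[49,0]]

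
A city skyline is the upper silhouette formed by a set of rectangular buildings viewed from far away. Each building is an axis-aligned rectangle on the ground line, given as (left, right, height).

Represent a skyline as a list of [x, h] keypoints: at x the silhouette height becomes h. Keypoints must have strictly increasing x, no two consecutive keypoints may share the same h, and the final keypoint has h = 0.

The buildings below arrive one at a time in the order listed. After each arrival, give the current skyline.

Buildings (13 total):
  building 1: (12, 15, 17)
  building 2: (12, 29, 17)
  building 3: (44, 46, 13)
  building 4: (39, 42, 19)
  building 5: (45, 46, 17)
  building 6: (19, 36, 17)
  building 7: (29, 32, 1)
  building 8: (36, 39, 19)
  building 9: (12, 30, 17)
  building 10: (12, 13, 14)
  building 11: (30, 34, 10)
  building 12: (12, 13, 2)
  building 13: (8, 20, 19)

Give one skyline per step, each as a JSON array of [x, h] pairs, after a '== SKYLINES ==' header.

== SKYLINES ==
[[12,17],[15,0]]
[[12,17],[29,0]]
[[12,17],[29,0],[44,13],[46,0]]
[[12,17],[29,0],[39,19],[42,0],[44,13],[46,0]]
[[12,17],[29,0],[39,19],[42,0],[44,13],[45,17],[46,0]]
[[12,17],[36,0],[39,19],[42,0],[44,13],[45,17],[46,0]]
[[12,17],[36,0],[39,19],[42,0],[44,13],[45,17],[46,0]]
[[12,17],[36,19],[42,0],[44,13],[45,17],[46,0]]
[[12,17],[36,19],[42,0],[44,13],[45,17],[46,0]]
[[12,17],[36,19],[42,0],[44,13],[45,17],[46,0]]
[[12,17],[36,19],[42,0],[44,13],[45,17],[46,0]]
[[12,17],[36,19],[42,0],[44,13],[45,17],[46,0]]
[[8,19],[20,17],[36,19],[42,0],[44,13],[45,17],[46,0]]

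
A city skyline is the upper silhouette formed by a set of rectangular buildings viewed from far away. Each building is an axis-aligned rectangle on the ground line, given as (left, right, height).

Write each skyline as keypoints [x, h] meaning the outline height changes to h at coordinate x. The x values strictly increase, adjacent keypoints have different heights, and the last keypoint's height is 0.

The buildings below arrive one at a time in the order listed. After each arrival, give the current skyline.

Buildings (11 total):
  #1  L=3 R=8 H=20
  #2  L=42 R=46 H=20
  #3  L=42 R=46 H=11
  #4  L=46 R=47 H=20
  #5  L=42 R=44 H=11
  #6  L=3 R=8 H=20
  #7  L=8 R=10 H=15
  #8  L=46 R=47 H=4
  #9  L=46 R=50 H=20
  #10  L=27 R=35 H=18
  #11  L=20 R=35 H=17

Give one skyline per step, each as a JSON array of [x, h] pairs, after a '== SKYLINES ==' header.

== SKYLINES ==
[[3,20],[8,0]]
[[3,20],[8,0],[42,20],[46,0]]
[[3,20],[8,0],[42,20],[46,0]]
[[3,20],[8,0],[42,20],[47,0]]
[[3,20],[8,0],[42,20],[47,0]]
[[3,20],[8,0],[42,20],[47,0]]
[[3,20],[8,15],[10,0],[42,20],[47,0]]
[[3,20],[8,15],[10,0],[42,20],[47,0]]
[[3,20],[8,15],[10,0],[42,20],[50,0]]
[[3,20],[8,15],[10,0],[27,18],[35,0],[42,20],[50,0]]
[[3,20],[8,15],[10,0],[20,17],[27,18],[35,0],[42,20],[50,0]]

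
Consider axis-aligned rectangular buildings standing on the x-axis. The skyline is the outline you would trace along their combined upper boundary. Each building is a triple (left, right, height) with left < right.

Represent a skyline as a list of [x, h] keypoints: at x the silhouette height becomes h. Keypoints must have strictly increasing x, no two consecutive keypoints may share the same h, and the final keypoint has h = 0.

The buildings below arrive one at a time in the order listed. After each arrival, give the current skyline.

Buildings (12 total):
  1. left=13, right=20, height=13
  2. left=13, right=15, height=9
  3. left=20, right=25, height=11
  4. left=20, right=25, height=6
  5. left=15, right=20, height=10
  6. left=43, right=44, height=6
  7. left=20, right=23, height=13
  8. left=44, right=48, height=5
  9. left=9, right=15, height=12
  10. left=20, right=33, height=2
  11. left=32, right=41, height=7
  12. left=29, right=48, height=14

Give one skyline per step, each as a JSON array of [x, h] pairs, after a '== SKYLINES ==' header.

== SKYLINES ==
[[13,13],[20,0]]
[[13,13],[20,0]]
[[13,13],[20,11],[25,0]]
[[13,13],[20,11],[25,0]]
[[13,13],[20,11],[25,0]]
[[13,13],[20,11],[25,0],[43,6],[44,0]]
[[13,13],[23,11],[25,0],[43,6],[44,0]]
[[13,13],[23,11],[25,0],[43,6],[44,5],[48,0]]
[[9,12],[13,13],[23,11],[25,0],[43,6],[44,5],[48,0]]
[[9,12],[13,13],[23,11],[25,2],[33,0],[43,6],[44,5],[48,0]]
[[9,12],[13,13],[23,11],[25,2],[32,7],[41,0],[43,6],[44,5],[48,0]]
[[9,12],[13,13],[23,11],[25,2],[29,14],[48,0]]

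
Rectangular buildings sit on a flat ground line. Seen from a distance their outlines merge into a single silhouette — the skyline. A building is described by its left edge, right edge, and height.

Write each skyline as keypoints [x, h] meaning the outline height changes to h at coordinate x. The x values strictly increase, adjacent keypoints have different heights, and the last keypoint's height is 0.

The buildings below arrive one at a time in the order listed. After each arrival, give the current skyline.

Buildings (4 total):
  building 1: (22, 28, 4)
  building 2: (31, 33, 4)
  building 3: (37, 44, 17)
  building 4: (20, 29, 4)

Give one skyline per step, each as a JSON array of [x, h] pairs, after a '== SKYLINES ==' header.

== SKYLINES ==
[[22,4],[28,0]]
[[22,4],[28,0],[31,4],[33,0]]
[[22,4],[28,0],[31,4],[33,0],[37,17],[44,0]]
[[20,4],[29,0],[31,4],[33,0],[37,17],[44,0]]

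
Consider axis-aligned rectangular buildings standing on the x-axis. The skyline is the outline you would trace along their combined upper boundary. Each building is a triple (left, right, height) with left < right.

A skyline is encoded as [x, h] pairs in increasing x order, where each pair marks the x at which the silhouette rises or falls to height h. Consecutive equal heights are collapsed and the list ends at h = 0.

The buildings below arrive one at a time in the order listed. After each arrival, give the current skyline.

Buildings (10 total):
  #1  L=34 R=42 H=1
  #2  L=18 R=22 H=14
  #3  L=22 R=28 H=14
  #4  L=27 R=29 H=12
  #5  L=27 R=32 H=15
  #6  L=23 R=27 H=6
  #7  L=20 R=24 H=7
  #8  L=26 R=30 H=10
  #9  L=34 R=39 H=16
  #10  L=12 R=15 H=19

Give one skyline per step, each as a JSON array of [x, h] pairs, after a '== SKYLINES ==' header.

== SKYLINES ==
[[34,1],[42,0]]
[[18,14],[22,0],[34,1],[42,0]]
[[18,14],[28,0],[34,1],[42,0]]
[[18,14],[28,12],[29,0],[34,1],[42,0]]
[[18,14],[27,15],[32,0],[34,1],[42,0]]
[[18,14],[27,15],[32,0],[34,1],[42,0]]
[[18,14],[27,15],[32,0],[34,1],[42,0]]
[[18,14],[27,15],[32,0],[34,1],[42,0]]
[[18,14],[27,15],[32,0],[34,16],[39,1],[42,0]]
[[12,19],[15,0],[18,14],[27,15],[32,0],[34,16],[39,1],[42,0]]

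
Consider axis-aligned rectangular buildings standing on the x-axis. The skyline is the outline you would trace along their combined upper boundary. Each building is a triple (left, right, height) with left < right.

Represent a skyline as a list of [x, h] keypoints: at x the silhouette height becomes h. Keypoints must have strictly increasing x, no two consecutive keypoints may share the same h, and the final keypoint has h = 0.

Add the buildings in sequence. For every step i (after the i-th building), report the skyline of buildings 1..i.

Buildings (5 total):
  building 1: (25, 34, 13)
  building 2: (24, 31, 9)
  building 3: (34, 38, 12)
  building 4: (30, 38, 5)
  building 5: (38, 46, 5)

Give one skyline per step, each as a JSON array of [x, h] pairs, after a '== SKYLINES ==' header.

== SKYLINES ==
[[25,13],[34,0]]
[[24,9],[25,13],[34,0]]
[[24,9],[25,13],[34,12],[38,0]]
[[24,9],[25,13],[34,12],[38,0]]
[[24,9],[25,13],[34,12],[38,5],[46,0]]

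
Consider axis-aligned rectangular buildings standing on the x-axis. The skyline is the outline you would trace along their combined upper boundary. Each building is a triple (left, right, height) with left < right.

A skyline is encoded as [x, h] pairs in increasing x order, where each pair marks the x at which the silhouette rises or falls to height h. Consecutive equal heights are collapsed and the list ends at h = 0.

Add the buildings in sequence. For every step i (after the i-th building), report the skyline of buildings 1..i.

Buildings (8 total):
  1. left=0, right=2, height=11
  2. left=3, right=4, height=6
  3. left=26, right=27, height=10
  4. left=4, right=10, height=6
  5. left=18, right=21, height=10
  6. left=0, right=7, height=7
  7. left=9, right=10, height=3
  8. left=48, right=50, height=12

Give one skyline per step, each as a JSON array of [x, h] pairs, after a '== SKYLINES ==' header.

== SKYLINES ==
[[0,11],[2,0]]
[[0,11],[2,0],[3,6],[4,0]]
[[0,11],[2,0],[3,6],[4,0],[26,10],[27,0]]
[[0,11],[2,0],[3,6],[10,0],[26,10],[27,0]]
[[0,11],[2,0],[3,6],[10,0],[18,10],[21,0],[26,10],[27,0]]
[[0,11],[2,7],[7,6],[10,0],[18,10],[21,0],[26,10],[27,0]]
[[0,11],[2,7],[7,6],[10,0],[18,10],[21,0],[26,10],[27,0]]
[[0,11],[2,7],[7,6],[10,0],[18,10],[21,0],[26,10],[27,0],[48,12],[50,0]]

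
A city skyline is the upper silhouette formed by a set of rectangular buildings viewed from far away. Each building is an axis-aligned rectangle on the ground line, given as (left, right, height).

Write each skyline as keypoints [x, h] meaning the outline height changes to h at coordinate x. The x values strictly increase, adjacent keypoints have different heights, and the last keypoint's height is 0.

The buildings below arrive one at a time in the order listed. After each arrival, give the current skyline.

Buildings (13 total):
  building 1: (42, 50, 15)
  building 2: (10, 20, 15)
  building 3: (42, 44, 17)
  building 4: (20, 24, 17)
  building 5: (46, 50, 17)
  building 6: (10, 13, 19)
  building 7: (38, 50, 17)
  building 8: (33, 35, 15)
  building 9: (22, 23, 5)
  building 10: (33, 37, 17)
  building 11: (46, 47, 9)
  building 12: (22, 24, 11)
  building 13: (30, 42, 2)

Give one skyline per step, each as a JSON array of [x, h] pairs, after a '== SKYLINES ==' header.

== SKYLINES ==
[[42,15],[50,0]]
[[10,15],[20,0],[42,15],[50,0]]
[[10,15],[20,0],[42,17],[44,15],[50,0]]
[[10,15],[20,17],[24,0],[42,17],[44,15],[50,0]]
[[10,15],[20,17],[24,0],[42,17],[44,15],[46,17],[50,0]]
[[10,19],[13,15],[20,17],[24,0],[42,17],[44,15],[46,17],[50,0]]
[[10,19],[13,15],[20,17],[24,0],[38,17],[50,0]]
[[10,19],[13,15],[20,17],[24,0],[33,15],[35,0],[38,17],[50,0]]
[[10,19],[13,15],[20,17],[24,0],[33,15],[35,0],[38,17],[50,0]]
[[10,19],[13,15],[20,17],[24,0],[33,17],[37,0],[38,17],[50,0]]
[[10,19],[13,15],[20,17],[24,0],[33,17],[37,0],[38,17],[50,0]]
[[10,19],[13,15],[20,17],[24,0],[33,17],[37,0],[38,17],[50,0]]
[[10,19],[13,15],[20,17],[24,0],[30,2],[33,17],[37,2],[38,17],[50,0]]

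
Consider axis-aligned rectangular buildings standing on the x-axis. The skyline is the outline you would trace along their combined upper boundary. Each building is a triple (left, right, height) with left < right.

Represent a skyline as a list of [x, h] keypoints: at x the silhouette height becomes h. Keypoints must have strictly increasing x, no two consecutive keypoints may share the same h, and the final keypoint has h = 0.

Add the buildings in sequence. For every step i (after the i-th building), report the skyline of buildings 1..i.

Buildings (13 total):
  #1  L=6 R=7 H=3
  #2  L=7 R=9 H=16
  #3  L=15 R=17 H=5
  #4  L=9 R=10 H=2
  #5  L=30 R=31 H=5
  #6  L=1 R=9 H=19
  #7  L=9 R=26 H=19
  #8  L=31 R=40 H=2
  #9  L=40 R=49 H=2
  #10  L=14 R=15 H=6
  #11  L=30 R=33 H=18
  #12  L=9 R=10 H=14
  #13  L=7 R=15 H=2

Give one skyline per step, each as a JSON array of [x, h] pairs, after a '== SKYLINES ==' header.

== SKYLINES ==
[[6,3],[7,0]]
[[6,3],[7,16],[9,0]]
[[6,3],[7,16],[9,0],[15,5],[17,0]]
[[6,3],[7,16],[9,2],[10,0],[15,5],[17,0]]
[[6,3],[7,16],[9,2],[10,0],[15,5],[17,0],[30,5],[31,0]]
[[1,19],[9,2],[10,0],[15,5],[17,0],[30,5],[31,0]]
[[1,19],[26,0],[30,5],[31,0]]
[[1,19],[26,0],[30,5],[31,2],[40,0]]
[[1,19],[26,0],[30,5],[31,2],[49,0]]
[[1,19],[26,0],[30,5],[31,2],[49,0]]
[[1,19],[26,0],[30,18],[33,2],[49,0]]
[[1,19],[26,0],[30,18],[33,2],[49,0]]
[[1,19],[26,0],[30,18],[33,2],[49,0]]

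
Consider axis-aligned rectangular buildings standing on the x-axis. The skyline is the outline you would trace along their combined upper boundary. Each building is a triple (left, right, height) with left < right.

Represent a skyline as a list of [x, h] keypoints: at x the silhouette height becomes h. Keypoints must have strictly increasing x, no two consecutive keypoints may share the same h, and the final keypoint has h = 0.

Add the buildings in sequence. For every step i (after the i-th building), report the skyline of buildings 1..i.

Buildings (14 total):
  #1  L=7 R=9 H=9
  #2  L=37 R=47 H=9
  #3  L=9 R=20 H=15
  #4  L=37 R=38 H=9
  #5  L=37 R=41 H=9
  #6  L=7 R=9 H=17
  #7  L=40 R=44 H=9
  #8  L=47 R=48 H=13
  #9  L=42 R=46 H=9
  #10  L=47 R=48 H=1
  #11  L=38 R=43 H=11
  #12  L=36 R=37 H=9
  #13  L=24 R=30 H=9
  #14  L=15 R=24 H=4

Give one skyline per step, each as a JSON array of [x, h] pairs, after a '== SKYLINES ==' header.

== SKYLINES ==
[[7,9],[9,0]]
[[7,9],[9,0],[37,9],[47,0]]
[[7,9],[9,15],[20,0],[37,9],[47,0]]
[[7,9],[9,15],[20,0],[37,9],[47,0]]
[[7,9],[9,15],[20,0],[37,9],[47,0]]
[[7,17],[9,15],[20,0],[37,9],[47,0]]
[[7,17],[9,15],[20,0],[37,9],[47,0]]
[[7,17],[9,15],[20,0],[37,9],[47,13],[48,0]]
[[7,17],[9,15],[20,0],[37,9],[47,13],[48,0]]
[[7,17],[9,15],[20,0],[37,9],[47,13],[48,0]]
[[7,17],[9,15],[20,0],[37,9],[38,11],[43,9],[47,13],[48,0]]
[[7,17],[9,15],[20,0],[36,9],[38,11],[43,9],[47,13],[48,0]]
[[7,17],[9,15],[20,0],[24,9],[30,0],[36,9],[38,11],[43,9],[47,13],[48,0]]
[[7,17],[9,15],[20,4],[24,9],[30,0],[36,9],[38,11],[43,9],[47,13],[48,0]]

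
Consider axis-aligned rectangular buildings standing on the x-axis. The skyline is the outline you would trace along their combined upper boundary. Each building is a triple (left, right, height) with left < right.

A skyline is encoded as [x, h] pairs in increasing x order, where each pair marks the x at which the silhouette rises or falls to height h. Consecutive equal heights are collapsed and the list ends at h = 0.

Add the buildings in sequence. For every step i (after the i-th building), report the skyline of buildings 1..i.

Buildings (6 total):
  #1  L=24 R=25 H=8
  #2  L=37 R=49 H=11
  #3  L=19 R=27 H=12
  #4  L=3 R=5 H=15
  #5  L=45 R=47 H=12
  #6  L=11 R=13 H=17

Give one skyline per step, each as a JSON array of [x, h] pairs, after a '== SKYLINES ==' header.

== SKYLINES ==
[[24,8],[25,0]]
[[24,8],[25,0],[37,11],[49,0]]
[[19,12],[27,0],[37,11],[49,0]]
[[3,15],[5,0],[19,12],[27,0],[37,11],[49,0]]
[[3,15],[5,0],[19,12],[27,0],[37,11],[45,12],[47,11],[49,0]]
[[3,15],[5,0],[11,17],[13,0],[19,12],[27,0],[37,11],[45,12],[47,11],[49,0]]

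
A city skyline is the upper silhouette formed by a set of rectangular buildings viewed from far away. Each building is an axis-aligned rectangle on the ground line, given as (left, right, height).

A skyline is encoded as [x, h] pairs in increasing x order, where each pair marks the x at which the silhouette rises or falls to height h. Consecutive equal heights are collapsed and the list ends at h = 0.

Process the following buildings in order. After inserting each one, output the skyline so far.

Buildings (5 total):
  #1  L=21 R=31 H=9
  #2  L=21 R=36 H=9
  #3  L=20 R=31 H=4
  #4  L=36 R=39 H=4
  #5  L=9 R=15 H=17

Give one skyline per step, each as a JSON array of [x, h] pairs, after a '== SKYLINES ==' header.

== SKYLINES ==
[[21,9],[31,0]]
[[21,9],[36,0]]
[[20,4],[21,9],[36,0]]
[[20,4],[21,9],[36,4],[39,0]]
[[9,17],[15,0],[20,4],[21,9],[36,4],[39,0]]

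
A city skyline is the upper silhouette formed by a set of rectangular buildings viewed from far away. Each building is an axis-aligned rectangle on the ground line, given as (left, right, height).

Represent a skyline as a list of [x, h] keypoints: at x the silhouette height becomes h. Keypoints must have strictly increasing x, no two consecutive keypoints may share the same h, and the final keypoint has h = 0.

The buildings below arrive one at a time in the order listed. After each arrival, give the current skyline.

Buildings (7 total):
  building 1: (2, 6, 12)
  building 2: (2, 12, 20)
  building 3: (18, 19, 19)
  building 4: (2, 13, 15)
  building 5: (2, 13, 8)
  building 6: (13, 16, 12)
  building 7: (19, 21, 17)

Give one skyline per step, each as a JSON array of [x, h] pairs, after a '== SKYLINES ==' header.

== SKYLINES ==
[[2,12],[6,0]]
[[2,20],[12,0]]
[[2,20],[12,0],[18,19],[19,0]]
[[2,20],[12,15],[13,0],[18,19],[19,0]]
[[2,20],[12,15],[13,0],[18,19],[19,0]]
[[2,20],[12,15],[13,12],[16,0],[18,19],[19,0]]
[[2,20],[12,15],[13,12],[16,0],[18,19],[19,17],[21,0]]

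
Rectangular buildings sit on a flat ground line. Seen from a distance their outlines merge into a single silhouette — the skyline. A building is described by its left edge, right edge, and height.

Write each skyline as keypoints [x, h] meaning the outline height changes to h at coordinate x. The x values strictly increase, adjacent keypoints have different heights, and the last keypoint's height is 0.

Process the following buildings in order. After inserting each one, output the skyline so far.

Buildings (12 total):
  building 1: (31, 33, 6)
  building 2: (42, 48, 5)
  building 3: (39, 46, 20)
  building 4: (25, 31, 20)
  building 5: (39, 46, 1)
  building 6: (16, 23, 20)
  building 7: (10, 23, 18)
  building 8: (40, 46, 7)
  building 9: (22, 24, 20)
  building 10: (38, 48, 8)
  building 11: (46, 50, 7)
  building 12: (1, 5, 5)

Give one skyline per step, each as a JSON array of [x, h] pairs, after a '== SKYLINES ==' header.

== SKYLINES ==
[[31,6],[33,0]]
[[31,6],[33,0],[42,5],[48,0]]
[[31,6],[33,0],[39,20],[46,5],[48,0]]
[[25,20],[31,6],[33,0],[39,20],[46,5],[48,0]]
[[25,20],[31,6],[33,0],[39,20],[46,5],[48,0]]
[[16,20],[23,0],[25,20],[31,6],[33,0],[39,20],[46,5],[48,0]]
[[10,18],[16,20],[23,0],[25,20],[31,6],[33,0],[39,20],[46,5],[48,0]]
[[10,18],[16,20],[23,0],[25,20],[31,6],[33,0],[39,20],[46,5],[48,0]]
[[10,18],[16,20],[24,0],[25,20],[31,6],[33,0],[39,20],[46,5],[48,0]]
[[10,18],[16,20],[24,0],[25,20],[31,6],[33,0],[38,8],[39,20],[46,8],[48,0]]
[[10,18],[16,20],[24,0],[25,20],[31,6],[33,0],[38,8],[39,20],[46,8],[48,7],[50,0]]
[[1,5],[5,0],[10,18],[16,20],[24,0],[25,20],[31,6],[33,0],[38,8],[39,20],[46,8],[48,7],[50,0]]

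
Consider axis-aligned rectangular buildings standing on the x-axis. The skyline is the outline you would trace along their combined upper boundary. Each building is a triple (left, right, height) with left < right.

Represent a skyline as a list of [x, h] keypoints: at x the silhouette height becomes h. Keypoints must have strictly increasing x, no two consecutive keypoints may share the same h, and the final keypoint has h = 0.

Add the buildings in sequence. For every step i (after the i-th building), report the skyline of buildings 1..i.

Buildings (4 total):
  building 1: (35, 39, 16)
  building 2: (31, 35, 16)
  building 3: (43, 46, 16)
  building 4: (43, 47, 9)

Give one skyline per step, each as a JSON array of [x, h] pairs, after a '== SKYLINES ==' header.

== SKYLINES ==
[[35,16],[39,0]]
[[31,16],[39,0]]
[[31,16],[39,0],[43,16],[46,0]]
[[31,16],[39,0],[43,16],[46,9],[47,0]]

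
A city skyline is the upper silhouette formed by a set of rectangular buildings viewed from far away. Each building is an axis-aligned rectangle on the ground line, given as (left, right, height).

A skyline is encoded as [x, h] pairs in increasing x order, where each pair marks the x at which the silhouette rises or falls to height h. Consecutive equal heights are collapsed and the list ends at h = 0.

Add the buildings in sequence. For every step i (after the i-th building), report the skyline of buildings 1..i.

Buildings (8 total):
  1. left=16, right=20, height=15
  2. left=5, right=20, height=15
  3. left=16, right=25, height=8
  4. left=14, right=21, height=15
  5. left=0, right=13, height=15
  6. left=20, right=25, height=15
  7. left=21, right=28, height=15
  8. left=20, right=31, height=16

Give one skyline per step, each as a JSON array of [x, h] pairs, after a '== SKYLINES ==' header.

== SKYLINES ==
[[16,15],[20,0]]
[[5,15],[20,0]]
[[5,15],[20,8],[25,0]]
[[5,15],[21,8],[25,0]]
[[0,15],[21,8],[25,0]]
[[0,15],[25,0]]
[[0,15],[28,0]]
[[0,15],[20,16],[31,0]]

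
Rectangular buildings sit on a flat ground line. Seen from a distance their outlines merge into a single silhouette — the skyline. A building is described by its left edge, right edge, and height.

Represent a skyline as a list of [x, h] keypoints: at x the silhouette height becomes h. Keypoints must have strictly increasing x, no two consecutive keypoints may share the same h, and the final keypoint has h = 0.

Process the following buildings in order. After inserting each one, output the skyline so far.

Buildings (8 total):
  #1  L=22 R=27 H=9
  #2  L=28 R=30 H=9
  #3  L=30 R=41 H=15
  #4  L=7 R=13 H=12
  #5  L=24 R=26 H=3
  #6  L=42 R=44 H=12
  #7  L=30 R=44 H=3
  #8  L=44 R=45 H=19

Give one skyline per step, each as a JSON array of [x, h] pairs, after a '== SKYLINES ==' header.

== SKYLINES ==
[[22,9],[27,0]]
[[22,9],[27,0],[28,9],[30,0]]
[[22,9],[27,0],[28,9],[30,15],[41,0]]
[[7,12],[13,0],[22,9],[27,0],[28,9],[30,15],[41,0]]
[[7,12],[13,0],[22,9],[27,0],[28,9],[30,15],[41,0]]
[[7,12],[13,0],[22,9],[27,0],[28,9],[30,15],[41,0],[42,12],[44,0]]
[[7,12],[13,0],[22,9],[27,0],[28,9],[30,15],[41,3],[42,12],[44,0]]
[[7,12],[13,0],[22,9],[27,0],[28,9],[30,15],[41,3],[42,12],[44,19],[45,0]]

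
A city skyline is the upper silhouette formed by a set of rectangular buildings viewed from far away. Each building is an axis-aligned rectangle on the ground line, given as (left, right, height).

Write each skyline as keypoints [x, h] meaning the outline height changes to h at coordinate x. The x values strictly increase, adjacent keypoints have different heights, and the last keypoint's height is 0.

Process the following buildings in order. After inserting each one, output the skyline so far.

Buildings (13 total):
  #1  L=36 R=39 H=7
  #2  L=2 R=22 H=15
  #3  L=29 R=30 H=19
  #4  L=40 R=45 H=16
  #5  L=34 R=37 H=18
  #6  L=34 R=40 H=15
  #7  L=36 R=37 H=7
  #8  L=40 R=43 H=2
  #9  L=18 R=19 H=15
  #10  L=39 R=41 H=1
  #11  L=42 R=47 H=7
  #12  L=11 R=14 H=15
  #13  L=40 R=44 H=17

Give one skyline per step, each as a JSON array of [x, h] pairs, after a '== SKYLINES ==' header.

== SKYLINES ==
[[36,7],[39,0]]
[[2,15],[22,0],[36,7],[39,0]]
[[2,15],[22,0],[29,19],[30,0],[36,7],[39,0]]
[[2,15],[22,0],[29,19],[30,0],[36,7],[39,0],[40,16],[45,0]]
[[2,15],[22,0],[29,19],[30,0],[34,18],[37,7],[39,0],[40,16],[45,0]]
[[2,15],[22,0],[29,19],[30,0],[34,18],[37,15],[40,16],[45,0]]
[[2,15],[22,0],[29,19],[30,0],[34,18],[37,15],[40,16],[45,0]]
[[2,15],[22,0],[29,19],[30,0],[34,18],[37,15],[40,16],[45,0]]
[[2,15],[22,0],[29,19],[30,0],[34,18],[37,15],[40,16],[45,0]]
[[2,15],[22,0],[29,19],[30,0],[34,18],[37,15],[40,16],[45,0]]
[[2,15],[22,0],[29,19],[30,0],[34,18],[37,15],[40,16],[45,7],[47,0]]
[[2,15],[22,0],[29,19],[30,0],[34,18],[37,15],[40,16],[45,7],[47,0]]
[[2,15],[22,0],[29,19],[30,0],[34,18],[37,15],[40,17],[44,16],[45,7],[47,0]]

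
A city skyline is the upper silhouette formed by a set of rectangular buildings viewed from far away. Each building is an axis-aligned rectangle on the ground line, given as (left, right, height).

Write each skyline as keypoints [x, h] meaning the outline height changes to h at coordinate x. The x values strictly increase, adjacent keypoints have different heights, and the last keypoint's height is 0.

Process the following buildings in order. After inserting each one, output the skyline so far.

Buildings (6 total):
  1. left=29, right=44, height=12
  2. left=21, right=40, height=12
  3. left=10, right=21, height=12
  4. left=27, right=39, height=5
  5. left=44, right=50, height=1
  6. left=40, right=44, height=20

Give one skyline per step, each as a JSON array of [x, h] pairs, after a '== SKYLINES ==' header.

== SKYLINES ==
[[29,12],[44,0]]
[[21,12],[44,0]]
[[10,12],[44,0]]
[[10,12],[44,0]]
[[10,12],[44,1],[50,0]]
[[10,12],[40,20],[44,1],[50,0]]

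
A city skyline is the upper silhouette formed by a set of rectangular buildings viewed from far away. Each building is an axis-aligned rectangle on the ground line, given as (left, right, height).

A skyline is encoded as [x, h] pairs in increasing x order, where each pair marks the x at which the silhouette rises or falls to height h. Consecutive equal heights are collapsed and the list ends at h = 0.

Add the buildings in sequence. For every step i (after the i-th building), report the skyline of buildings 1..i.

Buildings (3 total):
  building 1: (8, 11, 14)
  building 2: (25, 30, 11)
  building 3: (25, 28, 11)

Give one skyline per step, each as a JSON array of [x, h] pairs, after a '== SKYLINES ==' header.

== SKYLINES ==
[[8,14],[11,0]]
[[8,14],[11,0],[25,11],[30,0]]
[[8,14],[11,0],[25,11],[30,0]]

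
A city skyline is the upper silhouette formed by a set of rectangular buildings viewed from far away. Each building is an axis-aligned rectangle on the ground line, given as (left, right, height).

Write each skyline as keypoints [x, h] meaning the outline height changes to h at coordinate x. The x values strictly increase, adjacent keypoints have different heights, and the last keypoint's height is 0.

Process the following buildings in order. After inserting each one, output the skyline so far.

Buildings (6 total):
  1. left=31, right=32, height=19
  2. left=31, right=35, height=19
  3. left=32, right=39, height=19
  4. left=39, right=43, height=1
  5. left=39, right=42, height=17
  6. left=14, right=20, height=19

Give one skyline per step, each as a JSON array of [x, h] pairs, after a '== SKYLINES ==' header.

== SKYLINES ==
[[31,19],[32,0]]
[[31,19],[35,0]]
[[31,19],[39,0]]
[[31,19],[39,1],[43,0]]
[[31,19],[39,17],[42,1],[43,0]]
[[14,19],[20,0],[31,19],[39,17],[42,1],[43,0]]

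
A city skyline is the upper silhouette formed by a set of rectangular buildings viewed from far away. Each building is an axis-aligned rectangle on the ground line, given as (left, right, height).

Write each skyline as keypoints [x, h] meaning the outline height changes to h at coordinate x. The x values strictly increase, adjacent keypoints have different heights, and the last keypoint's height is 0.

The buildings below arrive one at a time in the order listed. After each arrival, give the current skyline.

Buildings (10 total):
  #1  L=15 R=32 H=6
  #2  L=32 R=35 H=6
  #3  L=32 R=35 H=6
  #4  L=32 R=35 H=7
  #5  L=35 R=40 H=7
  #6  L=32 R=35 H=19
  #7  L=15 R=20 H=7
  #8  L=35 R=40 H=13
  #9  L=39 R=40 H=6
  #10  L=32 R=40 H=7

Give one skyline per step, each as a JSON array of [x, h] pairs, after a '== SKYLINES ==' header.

== SKYLINES ==
[[15,6],[32,0]]
[[15,6],[35,0]]
[[15,6],[35,0]]
[[15,6],[32,7],[35,0]]
[[15,6],[32,7],[40,0]]
[[15,6],[32,19],[35,7],[40,0]]
[[15,7],[20,6],[32,19],[35,7],[40,0]]
[[15,7],[20,6],[32,19],[35,13],[40,0]]
[[15,7],[20,6],[32,19],[35,13],[40,0]]
[[15,7],[20,6],[32,19],[35,13],[40,0]]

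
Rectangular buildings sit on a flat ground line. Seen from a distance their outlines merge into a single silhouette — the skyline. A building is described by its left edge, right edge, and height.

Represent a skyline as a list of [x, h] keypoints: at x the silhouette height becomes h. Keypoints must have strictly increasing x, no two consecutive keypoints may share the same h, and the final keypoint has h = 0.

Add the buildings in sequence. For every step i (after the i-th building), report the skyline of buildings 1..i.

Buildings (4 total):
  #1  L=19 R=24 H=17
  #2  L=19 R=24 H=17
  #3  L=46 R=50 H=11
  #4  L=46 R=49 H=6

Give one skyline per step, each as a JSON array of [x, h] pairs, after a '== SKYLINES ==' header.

== SKYLINES ==
[[19,17],[24,0]]
[[19,17],[24,0]]
[[19,17],[24,0],[46,11],[50,0]]
[[19,17],[24,0],[46,11],[50,0]]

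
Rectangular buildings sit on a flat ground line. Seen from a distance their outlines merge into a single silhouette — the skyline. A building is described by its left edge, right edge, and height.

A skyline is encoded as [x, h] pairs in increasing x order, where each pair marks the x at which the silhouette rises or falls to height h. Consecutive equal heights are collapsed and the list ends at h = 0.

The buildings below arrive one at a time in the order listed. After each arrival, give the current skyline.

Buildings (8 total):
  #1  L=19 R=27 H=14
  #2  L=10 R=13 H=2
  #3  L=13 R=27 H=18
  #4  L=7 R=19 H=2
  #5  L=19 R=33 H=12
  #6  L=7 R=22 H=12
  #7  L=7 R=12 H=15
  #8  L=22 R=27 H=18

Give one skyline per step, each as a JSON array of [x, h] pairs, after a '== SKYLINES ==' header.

== SKYLINES ==
[[19,14],[27,0]]
[[10,2],[13,0],[19,14],[27,0]]
[[10,2],[13,18],[27,0]]
[[7,2],[13,18],[27,0]]
[[7,2],[13,18],[27,12],[33,0]]
[[7,12],[13,18],[27,12],[33,0]]
[[7,15],[12,12],[13,18],[27,12],[33,0]]
[[7,15],[12,12],[13,18],[27,12],[33,0]]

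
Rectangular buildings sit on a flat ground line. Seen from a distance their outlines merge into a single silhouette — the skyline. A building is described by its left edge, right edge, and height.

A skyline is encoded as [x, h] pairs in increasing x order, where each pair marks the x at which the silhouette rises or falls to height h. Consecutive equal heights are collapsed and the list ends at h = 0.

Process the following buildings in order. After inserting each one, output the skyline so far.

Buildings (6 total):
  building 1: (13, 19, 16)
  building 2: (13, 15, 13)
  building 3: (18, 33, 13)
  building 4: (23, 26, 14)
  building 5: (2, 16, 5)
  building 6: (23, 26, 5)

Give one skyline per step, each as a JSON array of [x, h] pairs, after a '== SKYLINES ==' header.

== SKYLINES ==
[[13,16],[19,0]]
[[13,16],[19,0]]
[[13,16],[19,13],[33,0]]
[[13,16],[19,13],[23,14],[26,13],[33,0]]
[[2,5],[13,16],[19,13],[23,14],[26,13],[33,0]]
[[2,5],[13,16],[19,13],[23,14],[26,13],[33,0]]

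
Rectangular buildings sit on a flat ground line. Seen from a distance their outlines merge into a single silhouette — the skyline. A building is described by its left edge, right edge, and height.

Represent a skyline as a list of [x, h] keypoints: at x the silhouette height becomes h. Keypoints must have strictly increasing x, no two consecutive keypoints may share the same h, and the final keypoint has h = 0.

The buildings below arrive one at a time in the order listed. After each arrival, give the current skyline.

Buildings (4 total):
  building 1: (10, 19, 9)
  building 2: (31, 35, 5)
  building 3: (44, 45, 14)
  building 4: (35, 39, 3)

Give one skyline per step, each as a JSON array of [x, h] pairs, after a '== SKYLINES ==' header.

== SKYLINES ==
[[10,9],[19,0]]
[[10,9],[19,0],[31,5],[35,0]]
[[10,9],[19,0],[31,5],[35,0],[44,14],[45,0]]
[[10,9],[19,0],[31,5],[35,3],[39,0],[44,14],[45,0]]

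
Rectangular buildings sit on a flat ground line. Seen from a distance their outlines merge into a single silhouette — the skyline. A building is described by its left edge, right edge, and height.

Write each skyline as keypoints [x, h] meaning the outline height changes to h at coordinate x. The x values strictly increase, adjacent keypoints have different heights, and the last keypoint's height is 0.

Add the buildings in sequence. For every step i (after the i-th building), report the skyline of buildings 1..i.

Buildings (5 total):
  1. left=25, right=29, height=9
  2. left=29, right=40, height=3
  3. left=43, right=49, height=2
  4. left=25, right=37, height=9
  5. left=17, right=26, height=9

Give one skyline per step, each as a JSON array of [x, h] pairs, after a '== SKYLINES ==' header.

== SKYLINES ==
[[25,9],[29,0]]
[[25,9],[29,3],[40,0]]
[[25,9],[29,3],[40,0],[43,2],[49,0]]
[[25,9],[37,3],[40,0],[43,2],[49,0]]
[[17,9],[37,3],[40,0],[43,2],[49,0]]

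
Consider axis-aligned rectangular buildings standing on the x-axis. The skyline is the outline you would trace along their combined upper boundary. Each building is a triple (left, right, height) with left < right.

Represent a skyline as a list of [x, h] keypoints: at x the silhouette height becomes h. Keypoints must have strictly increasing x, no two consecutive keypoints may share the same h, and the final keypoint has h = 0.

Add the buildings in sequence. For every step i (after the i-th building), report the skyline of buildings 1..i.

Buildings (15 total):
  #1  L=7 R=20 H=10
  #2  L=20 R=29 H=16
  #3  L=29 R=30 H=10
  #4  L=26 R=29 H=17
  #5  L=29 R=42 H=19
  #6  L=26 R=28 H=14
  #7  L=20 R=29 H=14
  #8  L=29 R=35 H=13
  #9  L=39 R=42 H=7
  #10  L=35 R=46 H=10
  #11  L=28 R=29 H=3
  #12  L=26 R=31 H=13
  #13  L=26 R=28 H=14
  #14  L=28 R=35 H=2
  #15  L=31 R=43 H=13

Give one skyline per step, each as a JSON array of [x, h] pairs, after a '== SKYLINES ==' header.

== SKYLINES ==
[[7,10],[20,0]]
[[7,10],[20,16],[29,0]]
[[7,10],[20,16],[29,10],[30,0]]
[[7,10],[20,16],[26,17],[29,10],[30,0]]
[[7,10],[20,16],[26,17],[29,19],[42,0]]
[[7,10],[20,16],[26,17],[29,19],[42,0]]
[[7,10],[20,16],[26,17],[29,19],[42,0]]
[[7,10],[20,16],[26,17],[29,19],[42,0]]
[[7,10],[20,16],[26,17],[29,19],[42,0]]
[[7,10],[20,16],[26,17],[29,19],[42,10],[46,0]]
[[7,10],[20,16],[26,17],[29,19],[42,10],[46,0]]
[[7,10],[20,16],[26,17],[29,19],[42,10],[46,0]]
[[7,10],[20,16],[26,17],[29,19],[42,10],[46,0]]
[[7,10],[20,16],[26,17],[29,19],[42,10],[46,0]]
[[7,10],[20,16],[26,17],[29,19],[42,13],[43,10],[46,0]]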